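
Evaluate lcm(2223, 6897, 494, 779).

22056606

2223 = 3² · 13 · 19; 6897 = 3 · 11² · 19; 494 = 2 · 13 · 19; 779 = 19 · 41
lcm takes max exponent of each prime: 2 · 3² · 11² · 13 · 19 · 41 = 22056606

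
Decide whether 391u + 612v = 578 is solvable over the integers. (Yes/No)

Yes

By Bézout, 391u + 612v = 578 has integer solutions iff gcd(391, 612) | 578.
Euclid: 612 = 1·391 + 221; 391 = 1·221 + 170; 221 = 1·170 + 51; 170 = 3·51 + 17; 51 = 3·17 + 0. gcd = 17; 578 mod 17 = 0. Yes.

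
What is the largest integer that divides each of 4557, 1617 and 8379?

gcd(4557, 1617): 4557 = 2·1617 + 1323; 1617 = 1·1323 + 294; 1323 = 4·294 + 147; 294 = 2·147 + 0 → 147
gcd(147, 8379): 8379 = 57·147 + 0 → 147

147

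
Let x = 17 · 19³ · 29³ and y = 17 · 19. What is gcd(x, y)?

323

min exponent per shared prime: 17 · 19 = 323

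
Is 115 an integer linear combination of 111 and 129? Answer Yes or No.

No

gcd(111, 129): 129 = 1·111 + 18; 111 = 6·18 + 3; 18 = 6·3 + 0 → 3
3 does not divide 115, so a solution does not exist.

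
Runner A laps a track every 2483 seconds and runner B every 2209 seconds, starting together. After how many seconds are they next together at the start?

2483 = 13 · 191; 2209 = 47²
max exponents: 13 · 47² · 191 = 5484947

5484947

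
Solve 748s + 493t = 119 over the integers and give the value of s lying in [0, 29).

14

Euclid: 748 = 1·493 + 255; 493 = 1·255 + 238; 255 = 1·238 + 17; 238 = 14·17 + 0 → gcd = 17; 119 = 17·7.
Back-substitution yields 748·(2) + 493·(-3) = 17, so one solution is s = 2·7 = 14, t = -3·7 = -21.
Solutions in s differ by 493/17 = 29; the one in [0, 29) is 14 mod 29 = 14.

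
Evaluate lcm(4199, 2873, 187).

4199 = 13 · 17 · 19; 2873 = 13² · 17; 187 = 11 · 17
lcm takes max exponent of each prime: 11 · 13² · 17 · 19 = 600457

600457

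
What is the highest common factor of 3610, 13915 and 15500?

3610 = 2 · 5 · 19²; 13915 = 5 · 11² · 23; 15500 = 2² · 5³ · 31
gcd takes min exponent of each prime: 5 = 5

5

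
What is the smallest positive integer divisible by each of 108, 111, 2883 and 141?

lcm(108, 111) = 108·111/gcd = 11988/3 = 3996
lcm(3996, 2883) = 3996·2883/gcd = 11520468/3 = 3840156
lcm(3840156, 141) = 3840156·141/gcd = 541461996/3 = 180487332

180487332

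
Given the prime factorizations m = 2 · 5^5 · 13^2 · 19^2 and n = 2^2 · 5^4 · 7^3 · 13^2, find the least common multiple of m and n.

261576087500

max exponent per prime: 2^2 · 5^5 · 7^3 · 13^2 · 19^2 = 261576087500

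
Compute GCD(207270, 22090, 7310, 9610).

207270 = 2 · 3² · 5 · 7² · 47; 22090 = 2 · 5 · 47²; 7310 = 2 · 5 · 17 · 43; 9610 = 2 · 5 · 31²
gcd takes min exponent of each prime: 2 · 5 = 10

10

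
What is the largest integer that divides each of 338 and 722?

2

338 = 2 · 13²
722 = 2 · 19²
Common: 2 = 2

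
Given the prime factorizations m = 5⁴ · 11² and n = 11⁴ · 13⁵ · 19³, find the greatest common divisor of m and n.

min exponent per shared prime: 11² = 121

121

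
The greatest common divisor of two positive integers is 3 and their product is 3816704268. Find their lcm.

1272234756

Since gcd(u,v)·lcm(u,v) = uv, lcm = 3816704268/3 = 1272234756.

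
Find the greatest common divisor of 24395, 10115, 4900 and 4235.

24395 = 5 · 7 · 17 · 41; 10115 = 5 · 7 · 17²; 4900 = 2² · 5² · 7²; 4235 = 5 · 7 · 11²
gcd takes min exponent of each prime: 5 · 7 = 35

35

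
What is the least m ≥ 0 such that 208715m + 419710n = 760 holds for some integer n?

Euclid: 419710 = 2·208715 + 2280; 208715 = 91·2280 + 1235; 2280 = 1·1235 + 1045; 1235 = 1·1045 + 190; 1045 = 5·190 + 95; 190 = 2·95 + 0 → gcd = 95; 760 = 95·8.
Back-substitution yields 208715·(-2025) + 419710·(1007) = 95, so one solution is m = -2025·8 = -16200, n = 1007·8 = 8056.
Solutions in m differ by 419710/95 = 4418; the one in [0, 4418) is -16200 mod 4418 = 1472.

1472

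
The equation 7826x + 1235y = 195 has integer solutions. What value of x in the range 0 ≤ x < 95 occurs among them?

45

Reduce mod 1235: 7826x ≡ 195 (mod 1235). With g = gcd(7826, 1235) = 13 dividing 195, divide through: 602x ≡ 15 (mod 95).
Since gcd(602, 95) = 1, x ≡ 15·(602)⁻¹ ≡ 45 (mod 95). Smallest non-negative: 45.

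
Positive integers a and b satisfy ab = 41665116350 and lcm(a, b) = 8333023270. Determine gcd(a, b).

5

gcd·lcm = product, so gcd = 41665116350/8333023270 = 5.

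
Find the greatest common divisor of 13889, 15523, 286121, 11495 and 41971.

gcd(13889, 15523): 15523 = 1·13889 + 1634; 13889 = 8·1634 + 817; 1634 = 2·817 + 0 → 817
gcd(817, 286121): 286121 = 350·817 + 171; 817 = 4·171 + 133; 171 = 1·133 + 38; 133 = 3·38 + 19; 38 = 2·19 + 0 → 19
gcd(19, 11495): 11495 = 605·19 + 0 → 19
gcd(19, 41971): 41971 = 2209·19 + 0 → 19

19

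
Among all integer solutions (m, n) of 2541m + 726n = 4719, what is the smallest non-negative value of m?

1

Reduce mod 726: 2541m ≡ 4719 (mod 726). With g = gcd(2541, 726) = 363 dividing 4719, divide through: 7m ≡ 13 (mod 2).
Since gcd(7, 2) = 1, m ≡ 13·(7)⁻¹ ≡ 1 (mod 2). Smallest non-negative: 1.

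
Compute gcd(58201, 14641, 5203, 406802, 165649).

121

gcd(58201, 14641): 58201 = 3·14641 + 14278; 14641 = 1·14278 + 363; 14278 = 39·363 + 121; 363 = 3·121 + 0 → 121
gcd(121, 5203): 5203 = 43·121 + 0 → 121
gcd(121, 406802): 406802 = 3362·121 + 0 → 121
gcd(121, 165649): 165649 = 1369·121 + 0 → 121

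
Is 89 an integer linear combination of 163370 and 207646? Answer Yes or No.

No

By Bézout, 163370x − 207646y = 89 has integer solutions iff gcd(163370, 207646) | 89.
Euclid: 207646 = 1·163370 + 44276; 163370 = 3·44276 + 30542; 44276 = 1·30542 + 13734; 30542 = 2·13734 + 3074; 13734 = 4·3074 + 1438; 3074 = 2·1438 + 198; 1438 = 7·198 + 52; 198 = 3·52 + 42; 52 = 1·42 + 10; 42 = 4·10 + 2; 10 = 5·2 + 0. gcd = 2; 89 mod 2 = 1. No.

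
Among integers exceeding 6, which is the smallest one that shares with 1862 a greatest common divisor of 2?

8

gcd(k, 1862) = 2 forces 2 | k; write k = 2s. Then gcd(2s, 2·931) = 2·gcd(s, 931), so need gcd(s, 931) = 1.
2s > 6 gives s ≥ 4. The least s ≥ 4 coprime to 931 is 4, so k = 2·4 = 8.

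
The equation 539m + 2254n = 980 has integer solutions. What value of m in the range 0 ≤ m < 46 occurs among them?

Euclid: 2254 = 4·539 + 98; 539 = 5·98 + 49; 98 = 2·49 + 0 → gcd = 49; 980 = 49·20.
Back-substitution yields 539·(21) + 2254·(-5) = 49, so one solution is m = 21·20 = 420, n = -5·20 = -100.
Solutions in m differ by 2254/49 = 46; the one in [0, 46) is 420 mod 46 = 6.

6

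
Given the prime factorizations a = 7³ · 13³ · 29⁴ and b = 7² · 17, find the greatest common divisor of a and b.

49

min exponent per shared prime: 7² = 49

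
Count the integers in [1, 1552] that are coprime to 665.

665 = 5·7·19. Inclusion–exclusion on these primes:
1552 − ⌊1552/5⌋ − ⌊1552/7⌋ − ⌊1552/19⌋ + ⌊1552/35⌋ + ⌊1552/95⌋ + ⌊1552/133⌋ − ⌊1552/665⌋ = 1009

1009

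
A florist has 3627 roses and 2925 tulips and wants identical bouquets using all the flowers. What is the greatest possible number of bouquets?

3627 = 3² · 13 · 31
2925 = 3² · 5² · 13
Common: 3² · 13 = 117

117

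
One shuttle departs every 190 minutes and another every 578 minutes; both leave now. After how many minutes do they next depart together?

54910

gcd first: 578 = 3·190 + 8; 190 = 23·8 + 6; 8 = 1·6 + 2; 6 = 3·2 + 0 → gcd = 2
lcm = 190·578/gcd = 109820/2 = 54910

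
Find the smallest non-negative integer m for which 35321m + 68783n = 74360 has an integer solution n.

6

Euclid: 68783 = 1·35321 + 33462; 35321 = 1·33462 + 1859; 33462 = 18·1859 + 0 → gcd = 1859; 74360 = 1859·40.
Back-substitution yields 35321·(2) + 68783·(-1) = 1859, so one solution is m = 2·40 = 80, n = -1·40 = -40.
Solutions in m differ by 68783/1859 = 37; the one in [0, 37) is 80 mod 37 = 6.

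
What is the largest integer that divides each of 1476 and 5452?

1476 = 2² · 3² · 41
5452 = 2² · 29 · 47
Common: 2² = 4

4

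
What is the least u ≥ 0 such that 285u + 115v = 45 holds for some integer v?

gcd(285, 115) = 5 (Euclid: 285 = 2·115 + 55; 115 = 2·55 + 5; 55 = 11·5 + 0), and 5 | 45.
Extended Euclid: 285·(-2) + 115·(5) = 5. Scale by 9: u₀ = -18.
General solution u = u₀ + 23t; reducing mod 23 gives u = 5 (and v = -12).

5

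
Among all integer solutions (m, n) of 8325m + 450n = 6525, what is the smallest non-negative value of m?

1

Euclid: 8325 = 18·450 + 225; 450 = 2·225 + 0 → gcd = 225; 6525 = 225·29.
Back-substitution yields 8325·(1) + 450·(-18) = 225, so one solution is m = 1·29 = 29, n = -18·29 = -522.
Solutions in m differ by 450/225 = 2; the one in [0, 2) is 29 mod 2 = 1.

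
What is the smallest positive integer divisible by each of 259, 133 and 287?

259 = 7 · 37; 133 = 7 · 19; 287 = 7 · 41
lcm takes max exponent of each prime: 7 · 19 · 37 · 41 = 201761

201761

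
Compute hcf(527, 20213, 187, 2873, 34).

gcd(527, 20213): 20213 = 38·527 + 187; 527 = 2·187 + 153; 187 = 1·153 + 34; 153 = 4·34 + 17; 34 = 2·17 + 0 → 17
gcd(17, 187): 187 = 11·17 + 0 → 17
gcd(17, 2873): 2873 = 169·17 + 0 → 17
gcd(17, 34): 34 = 2·17 + 0 → 17

17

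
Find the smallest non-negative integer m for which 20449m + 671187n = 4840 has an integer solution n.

3742

Euclid: 671187 = 32·20449 + 16819; 20449 = 1·16819 + 3630; 16819 = 4·3630 + 2299; 3630 = 1·2299 + 1331; 2299 = 1·1331 + 968; 1331 = 1·968 + 363; 968 = 2·363 + 242; 363 = 1·242 + 121; 242 = 2·121 + 0 → gcd = 121; 4840 = 121·40.
Back-substitution yields 20449·(2035) + 671187·(-62) = 121, so one solution is m = 2035·40 = 81400, n = -62·40 = -2480.
Solutions in m differ by 671187/121 = 5547; the one in [0, 5547) is 81400 mod 5547 = 3742.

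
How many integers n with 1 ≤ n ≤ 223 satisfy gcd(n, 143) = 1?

187

143 = 11·13. Inclusion–exclusion on these primes:
223 − ⌊223/11⌋ − ⌊223/13⌋ + ⌊223/143⌋ = 187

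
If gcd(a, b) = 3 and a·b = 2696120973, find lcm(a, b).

898706991

For any two positive integers, gcd × lcm equals their product. Hence lcm = 2696120973 / 3 = 898706991.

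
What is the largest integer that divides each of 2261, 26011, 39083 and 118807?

19

gcd(2261, 26011): 26011 = 11·2261 + 1140; 2261 = 1·1140 + 1121; 1140 = 1·1121 + 19; 1121 = 59·19 + 0 → 19
gcd(19, 39083): 39083 = 2057·19 + 0 → 19
gcd(19, 118807): 118807 = 6253·19 + 0 → 19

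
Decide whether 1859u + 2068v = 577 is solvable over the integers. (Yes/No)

No

By Bézout, 1859u + 2068v = 577 has integer solutions iff gcd(1859, 2068) | 577.
Euclid: 2068 = 1·1859 + 209; 1859 = 8·209 + 187; 209 = 1·187 + 22; 187 = 8·22 + 11; 22 = 2·11 + 0. gcd = 11; 577 mod 11 = 5. No.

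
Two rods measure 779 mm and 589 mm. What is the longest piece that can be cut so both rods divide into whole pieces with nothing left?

19

779 = 19 · 41
589 = 19 · 31
Common: 19 = 19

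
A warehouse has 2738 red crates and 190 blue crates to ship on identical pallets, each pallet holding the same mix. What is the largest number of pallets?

2

2738 = 2 · 37²
190 = 2 · 5 · 19
Common: 2 = 2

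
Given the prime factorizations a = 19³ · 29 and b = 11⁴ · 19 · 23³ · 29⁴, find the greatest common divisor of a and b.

551

min exponent per shared prime: 19 · 29 = 551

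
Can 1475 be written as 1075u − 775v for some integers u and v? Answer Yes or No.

Yes

By Bézout, 1075u − 775v = 1475 has integer solutions iff gcd(1075, 775) | 1475.
Euclid: 1075 = 1·775 + 300; 775 = 2·300 + 175; 300 = 1·175 + 125; 175 = 1·125 + 50; 125 = 2·50 + 25; 50 = 2·25 + 0. gcd = 25; 1475 mod 25 = 0. Yes.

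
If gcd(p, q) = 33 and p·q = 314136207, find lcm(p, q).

9519279

gcd·lcm = product, so lcm = 314136207/33 = 9519279.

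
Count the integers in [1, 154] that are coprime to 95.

Prime factors of 95: 5, 19. Count integers ≤ 154 divisible by none of them.
By inclusion–exclusion: 154 − ⌊154/5⌋ − ⌊154/19⌋ + ⌊154/95⌋ = 117.

117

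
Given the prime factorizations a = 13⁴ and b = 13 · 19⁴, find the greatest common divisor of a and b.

13

min exponent per shared prime: 13 = 13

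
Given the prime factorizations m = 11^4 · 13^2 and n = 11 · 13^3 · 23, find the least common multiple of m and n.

max exponent per prime: 11^4 · 13^3 · 23 = 739824371

739824371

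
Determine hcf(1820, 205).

5

Euclid: 1820 = 8·205 + 180; 205 = 1·180 + 25; 180 = 7·25 + 5; 25 = 5·5 + 0. Last nonzero remainder: 5.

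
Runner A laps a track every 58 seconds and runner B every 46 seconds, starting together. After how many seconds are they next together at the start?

1334

58 = 2 · 29; 46 = 2 · 23
max exponents: 2 · 23 · 29 = 1334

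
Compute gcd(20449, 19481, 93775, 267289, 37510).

121

gcd(20449, 19481): 20449 = 1·19481 + 968; 19481 = 20·968 + 121; 968 = 8·121 + 0 → 121
gcd(121, 93775): 93775 = 775·121 + 0 → 121
gcd(121, 267289): 267289 = 2209·121 + 0 → 121
gcd(121, 37510): 37510 = 310·121 + 0 → 121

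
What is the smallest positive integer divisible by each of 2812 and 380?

2812 = 2² · 19 · 37; 380 = 2² · 5 · 19
max exponents: 2² · 5 · 19 · 37 = 14060

14060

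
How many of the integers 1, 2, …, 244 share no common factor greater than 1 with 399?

133

399 = 3·7·19. Inclusion–exclusion on these primes:
244 − ⌊244/3⌋ − ⌊244/7⌋ − ⌊244/19⌋ + ⌊244/21⌋ + ⌊244/57⌋ + ⌊244/133⌋ − ⌊244/399⌋ = 133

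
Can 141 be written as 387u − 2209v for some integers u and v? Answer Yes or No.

Yes

By Bézout, 387u − 2209v = 141 has integer solutions iff gcd(387, 2209) | 141.
Euclid: 2209 = 5·387 + 274; 387 = 1·274 + 113; 274 = 2·113 + 48; 113 = 2·48 + 17; 48 = 2·17 + 14; 17 = 1·14 + 3; 14 = 4·3 + 2; 3 = 1·2 + 1; 2 = 2·1 + 0. gcd = 1; 141 mod 1 = 0. Yes.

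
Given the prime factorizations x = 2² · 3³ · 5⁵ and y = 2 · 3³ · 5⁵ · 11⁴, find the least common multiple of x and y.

max exponent per prime: 2² · 3³ · 5⁵ · 11⁴ = 4941337500

4941337500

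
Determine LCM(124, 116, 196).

176204

124 = 2² · 31; 116 = 2² · 29; 196 = 2² · 7²
lcm takes max exponent of each prime: 2² · 7² · 29 · 31 = 176204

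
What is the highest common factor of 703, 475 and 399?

19

703 = 19 · 37; 475 = 5² · 19; 399 = 3 · 7 · 19
gcd takes min exponent of each prime: 19 = 19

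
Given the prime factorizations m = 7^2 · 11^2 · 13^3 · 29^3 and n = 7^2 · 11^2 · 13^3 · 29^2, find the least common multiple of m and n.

max exponent per prime: 7^2 · 11^2 · 13^3 · 29^3 = 317691431057

317691431057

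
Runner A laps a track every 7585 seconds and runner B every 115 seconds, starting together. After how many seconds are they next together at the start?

174455

7585 = 5 · 37 · 41; 115 = 5 · 23
max exponents: 5 · 23 · 37 · 41 = 174455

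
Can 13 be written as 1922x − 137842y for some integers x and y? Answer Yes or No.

No

gcd(1922, 137842): 137842 = 71·1922 + 1380; 1922 = 1·1380 + 542; 1380 = 2·542 + 296; 542 = 1·296 + 246; 296 = 1·246 + 50; 246 = 4·50 + 46; 50 = 1·46 + 4; 46 = 11·4 + 2; 4 = 2·2 + 0 → 2
2 does not divide 13, so a solution does not exist.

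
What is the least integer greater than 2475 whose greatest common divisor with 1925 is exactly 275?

1925 = 275·7. Any a with gcd(a, 1925) = 275 is a multiple of 275, say 275s, with s coprime to 7.
Need s > 2475/275, so s ≥ 10. First s ≥ 10 with gcd(s, 7) = 1 is s = 10. Thus a = 275·10 = 2750.

2750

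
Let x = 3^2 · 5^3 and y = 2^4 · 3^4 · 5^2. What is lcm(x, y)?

max exponent per prime: 2^4 · 3^4 · 5^3 = 162000

162000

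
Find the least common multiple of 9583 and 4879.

gcd first: 9583 = 1·4879 + 4704; 4879 = 1·4704 + 175; 4704 = 26·175 + 154; 175 = 1·154 + 21; 154 = 7·21 + 7; 21 = 3·7 + 0 → gcd = 7
lcm = 9583·4879/gcd = 46755457/7 = 6679351

6679351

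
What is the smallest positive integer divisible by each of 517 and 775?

517 = 11 · 47; 775 = 5² · 31
max exponents: 5² · 11 · 31 · 47 = 400675

400675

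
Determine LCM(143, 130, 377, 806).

143 = 11 · 13; 130 = 2 · 5 · 13; 377 = 13 · 29; 806 = 2 · 13 · 31
lcm takes max exponent of each prime: 2 · 5 · 11 · 13 · 29 · 31 = 1285570

1285570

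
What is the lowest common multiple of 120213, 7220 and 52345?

120213 = 3² · 19² · 37; 7220 = 2² · 5 · 19²; 52345 = 5 · 19² · 29
lcm takes max exponent of each prime: 2² · 3² · 5 · 19² · 29 · 37 = 69723540

69723540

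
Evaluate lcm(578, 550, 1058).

84084550

578 = 2 · 17²; 550 = 2 · 5² · 11; 1058 = 2 · 23²
lcm takes max exponent of each prime: 2 · 5² · 11 · 17² · 23² = 84084550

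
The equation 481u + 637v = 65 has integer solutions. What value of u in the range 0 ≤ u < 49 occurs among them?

20

Reduce mod 637: 481u ≡ 65 (mod 637). With g = gcd(481, 637) = 13 dividing 65, divide through: 37u ≡ 5 (mod 49).
Since gcd(37, 49) = 1, u ≡ 5·(37)⁻¹ ≡ 20 (mod 49). Smallest non-negative: 20.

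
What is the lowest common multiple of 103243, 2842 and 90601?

257488042

103243 = 7⁴ · 43; 2842 = 2 · 7² · 29; 90601 = 7² · 43²
lcm takes max exponent of each prime: 2 · 7⁴ · 29 · 43² = 257488042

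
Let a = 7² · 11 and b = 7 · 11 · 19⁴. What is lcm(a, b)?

70243019

max exponent per prime: 7² · 11 · 19⁴ = 70243019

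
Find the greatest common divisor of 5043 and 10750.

5043 = 3 · 41²
10750 = 2 · 5³ · 43
Common: 1 = 1

1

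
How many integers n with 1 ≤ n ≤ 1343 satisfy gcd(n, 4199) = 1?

1106

Prime factors of 4199: 13, 17, 19. Count integers ≤ 1343 divisible by none of them.
By inclusion–exclusion: 1343 − ⌊1343/13⌋ − ⌊1343/17⌋ − ⌊1343/19⌋ + ⌊1343/221⌋ + ⌊1343/247⌋ + ⌊1343/323⌋ − ⌊1343/4199⌋ = 1106.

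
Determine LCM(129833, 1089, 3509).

1168497

129833 = 11² · 29 · 37; 1089 = 3² · 11²; 3509 = 11² · 29
lcm takes max exponent of each prime: 3² · 11² · 29 · 37 = 1168497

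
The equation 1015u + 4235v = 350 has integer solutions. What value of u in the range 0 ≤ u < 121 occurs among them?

Reduce mod 4235: 1015u ≡ 350 (mod 4235). With g = gcd(1015, 4235) = 35 dividing 350, divide through: 29u ≡ 10 (mod 121).
Since gcd(29, 121) = 1, u ≡ 10·(29)⁻¹ ≡ 113 (mod 121). Smallest non-negative: 113.

113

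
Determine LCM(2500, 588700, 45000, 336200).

2500 = 2² · 5⁴; 588700 = 2² · 5² · 7 · 29²; 45000 = 2³ · 3² · 5⁴; 336200 = 2³ · 5² · 41²
lcm takes max exponent of each prime: 2³ · 3² · 5⁴ · 7 · 29² · 41² = 445322115000

445322115000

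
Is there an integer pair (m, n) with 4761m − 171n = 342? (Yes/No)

gcd(4761, 171): 4761 = 27·171 + 144; 171 = 1·144 + 27; 144 = 5·27 + 9; 27 = 3·9 + 0 → 9
9 divides 342, so a solution exists.

Yes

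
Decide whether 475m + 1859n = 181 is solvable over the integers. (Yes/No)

gcd(475, 1859): 1859 = 3·475 + 434; 475 = 1·434 + 41; 434 = 10·41 + 24; 41 = 1·24 + 17; 24 = 1·17 + 7; 17 = 2·7 + 3; 7 = 2·3 + 1; 3 = 3·1 + 0 → 1
1 divides 181, so a solution exists.

Yes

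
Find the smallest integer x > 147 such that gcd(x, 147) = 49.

Multiples of 49 above 147: 49·4, 49·5, … . Need the cofactor coprime to 147/49 = 3.
Checking s = 4, 5, … the first with gcd(s, 3) = 1 is s = 4, giving 196.

196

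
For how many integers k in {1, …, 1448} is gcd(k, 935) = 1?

935 = 5·11·17. Inclusion–exclusion on these primes:
1448 − ⌊1448/5⌋ − ⌊1448/11⌋ − ⌊1448/17⌋ + ⌊1448/55⌋ + ⌊1448/85⌋ + ⌊1448/187⌋ − ⌊1448/935⌋ = 992

992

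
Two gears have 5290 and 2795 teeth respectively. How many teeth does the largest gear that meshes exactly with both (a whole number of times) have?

Euclid: 5290 = 1·2795 + 2495; 2795 = 1·2495 + 300; 2495 = 8·300 + 95; 300 = 3·95 + 15; 95 = 6·15 + 5; 15 = 3·5 + 0. Last nonzero remainder: 5.

5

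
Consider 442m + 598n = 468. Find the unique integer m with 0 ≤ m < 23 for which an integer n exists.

20

Reduce mod 598: 442m ≡ 468 (mod 598). With g = gcd(442, 598) = 26 dividing 468, divide through: 17m ≡ 18 (mod 23).
Since gcd(17, 23) = 1, m ≡ 18·(17)⁻¹ ≡ 20 (mod 23). Smallest non-negative: 20.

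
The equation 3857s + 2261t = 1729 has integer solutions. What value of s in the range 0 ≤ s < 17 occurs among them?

11

gcd(3857, 2261) = 133 (Euclid: 3857 = 1·2261 + 1596; 2261 = 1·1596 + 665; 1596 = 2·665 + 266; 665 = 2·266 + 133; 266 = 2·133 + 0), and 133 | 1729.
Extended Euclid: 3857·(-7) + 2261·(12) = 133. Scale by 13: s₀ = -91.
General solution s = s₀ + 17k; reducing mod 17 gives s = 11 (and t = -18).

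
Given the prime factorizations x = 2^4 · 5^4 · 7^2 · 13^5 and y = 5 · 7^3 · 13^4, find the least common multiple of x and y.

1273534990000

max exponent per prime: 2^4 · 5^4 · 7^3 · 13^5 = 1273534990000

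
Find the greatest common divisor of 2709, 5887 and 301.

7

2709 = 3² · 7 · 43; 5887 = 7 · 29²; 301 = 7 · 43
gcd takes min exponent of each prime: 7 = 7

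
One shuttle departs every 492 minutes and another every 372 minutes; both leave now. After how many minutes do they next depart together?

15252

gcd first: 492 = 1·372 + 120; 372 = 3·120 + 12; 120 = 10·12 + 0 → gcd = 12
lcm = 492·372/gcd = 183024/12 = 15252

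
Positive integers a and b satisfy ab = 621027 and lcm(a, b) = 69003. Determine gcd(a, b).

From gcd × lcm = ab: gcd = 621027 / 69003 = 9.

9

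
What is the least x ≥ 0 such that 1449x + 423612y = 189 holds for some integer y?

4093

Euclid: 423612 = 292·1449 + 504; 1449 = 2·504 + 441; 504 = 1·441 + 63; 441 = 7·63 + 0 → gcd = 63; 189 = 63·3.
Back-substitution yields 1449·(-877) + 423612·(3) = 63, so one solution is x = -877·3 = -2631, y = 3·3 = 9.
Solutions in x differ by 423612/63 = 6724; the one in [0, 6724) is -2631 mod 6724 = 4093.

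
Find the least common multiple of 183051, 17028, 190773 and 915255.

183051 = 3² · 11 · 43²; 17028 = 2² · 3² · 11 · 43; 190773 = 3² · 11 · 41 · 47; 915255 = 3² · 5 · 11 · 43²
lcm takes max exponent of each prime: 2² · 3² · 5 · 11 · 41 · 43² · 47 = 7054785540

7054785540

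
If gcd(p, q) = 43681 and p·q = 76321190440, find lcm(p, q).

For any two positive integers, gcd × lcm equals their product. Hence lcm = 76321190440 / 43681 = 1747240.

1747240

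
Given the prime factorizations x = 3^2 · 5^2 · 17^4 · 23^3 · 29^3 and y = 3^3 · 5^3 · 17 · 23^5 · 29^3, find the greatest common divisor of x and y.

1135034183475

min exponent per shared prime: 3^2 · 5^2 · 17 · 23^3 · 29^3 = 1135034183475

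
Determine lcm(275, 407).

10175

gcd first: 407 = 1·275 + 132; 275 = 2·132 + 11; 132 = 12·11 + 0 → gcd = 11
lcm = 275·407/gcd = 111925/11 = 10175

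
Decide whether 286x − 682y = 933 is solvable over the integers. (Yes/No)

No

gcd(286, 682): 682 = 2·286 + 110; 286 = 2·110 + 66; 110 = 1·66 + 44; 66 = 1·44 + 22; 44 = 2·22 + 0 → 22
22 does not divide 933, so a solution does not exist.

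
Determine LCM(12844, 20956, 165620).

97550180

12844 = 2² · 13² · 19; 20956 = 2² · 13² · 31; 165620 = 2² · 5 · 7² · 13²
lcm takes max exponent of each prime: 2² · 5 · 7² · 13² · 19 · 31 = 97550180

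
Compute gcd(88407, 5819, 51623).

11

gcd(88407, 5819): 88407 = 15·5819 + 1122; 5819 = 5·1122 + 209; 1122 = 5·209 + 77; 209 = 2·77 + 55; 77 = 1·55 + 22; 55 = 2·22 + 11; 22 = 2·11 + 0 → 11
gcd(11, 51623): 51623 = 4693·11 + 0 → 11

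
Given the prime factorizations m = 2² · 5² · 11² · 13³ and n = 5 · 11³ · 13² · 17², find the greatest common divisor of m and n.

102245

min exponent per shared prime: 5 · 11² · 13² = 102245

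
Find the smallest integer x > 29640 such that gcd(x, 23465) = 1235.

gcd(x, 23465) = 1235 forces 1235 | x; write x = 1235s. Then gcd(1235s, 1235·19) = 1235·gcd(s, 19), so need gcd(s, 19) = 1.
1235s > 29640 gives s ≥ 25. The least s ≥ 25 coprime to 19 is 25, so x = 1235·25 = 30875.

30875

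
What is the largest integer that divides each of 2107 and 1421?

49

Euclid: 2107 = 1·1421 + 686; 1421 = 2·686 + 49; 686 = 14·49 + 0. Last nonzero remainder: 49.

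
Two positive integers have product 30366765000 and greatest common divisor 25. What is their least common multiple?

1214670600

For any two positive integers, gcd × lcm equals their product. Hence lcm = 30366765000 / 25 = 1214670600.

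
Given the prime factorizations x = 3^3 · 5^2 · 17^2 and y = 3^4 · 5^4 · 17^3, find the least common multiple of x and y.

max exponent per prime: 3^4 · 5^4 · 17^3 = 248720625

248720625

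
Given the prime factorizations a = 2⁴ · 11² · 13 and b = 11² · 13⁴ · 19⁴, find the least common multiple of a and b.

7205981884816

max exponent per prime: 2⁴ · 11² · 13⁴ · 19⁴ = 7205981884816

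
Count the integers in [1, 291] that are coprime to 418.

126

Prime factors of 418: 2, 11, 19. Count integers ≤ 291 divisible by none of them.
By inclusion–exclusion: 291 − ⌊291/2⌋ − ⌊291/11⌋ − ⌊291/19⌋ + ⌊291/22⌋ + ⌊291/38⌋ + ⌊291/209⌋ − ⌊291/418⌋ = 126.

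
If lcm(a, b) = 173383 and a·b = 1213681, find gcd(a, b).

gcd·lcm = product, so gcd = 1213681/173383 = 7.

7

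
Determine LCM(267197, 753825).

267197 = 7³ · 19 · 41; 753825 = 3 · 5² · 19 · 23²
max exponents: 3 · 5² · 7³ · 19 · 23² · 41 = 10601040975

10601040975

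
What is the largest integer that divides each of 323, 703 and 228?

19

gcd(323, 703): 703 = 2·323 + 57; 323 = 5·57 + 38; 57 = 1·38 + 19; 38 = 2·19 + 0 → 19
gcd(19, 228): 228 = 12·19 + 0 → 19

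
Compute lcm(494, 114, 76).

2964

494 = 2 · 13 · 19; 114 = 2 · 3 · 19; 76 = 2² · 19
lcm takes max exponent of each prime: 2² · 3 · 13 · 19 = 2964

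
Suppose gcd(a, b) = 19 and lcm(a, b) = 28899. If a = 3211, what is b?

171

a·b = gcd·lcm = 19·28899 = 549081, so b = 549081/3211 = 171.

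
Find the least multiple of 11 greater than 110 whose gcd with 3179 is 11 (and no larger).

gcd(m, 3179) = 11 forces 11 | m; write m = 11s. Then gcd(11s, 11·289) = 11·gcd(s, 289), so need gcd(s, 289) = 1.
11s > 110 gives s ≥ 11. The least s ≥ 11 coprime to 289 is 11, so m = 11·11 = 121.

121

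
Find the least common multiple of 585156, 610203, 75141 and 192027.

4683144490596

585156 = 2² · 3 · 11² · 13 · 31; 610203 = 3 · 11² · 41²; 75141 = 3³ · 11² · 23; 192027 = 3 · 11² · 23²
lcm takes max exponent of each prime: 2² · 3³ · 11² · 13 · 23² · 31 · 41² = 4683144490596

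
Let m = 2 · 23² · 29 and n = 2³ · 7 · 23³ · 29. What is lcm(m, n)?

max exponent per prime: 2³ · 7 · 23³ · 29 = 19759208

19759208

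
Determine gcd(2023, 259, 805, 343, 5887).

gcd(2023, 259): 2023 = 7·259 + 210; 259 = 1·210 + 49; 210 = 4·49 + 14; 49 = 3·14 + 7; 14 = 2·7 + 0 → 7
gcd(7, 805): 805 = 115·7 + 0 → 7
gcd(7, 343): 343 = 49·7 + 0 → 7
gcd(7, 5887): 5887 = 841·7 + 0 → 7

7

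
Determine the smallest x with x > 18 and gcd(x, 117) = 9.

27

Multiples of 9 above 18: 9·3, 9·4, … . Need the cofactor coprime to 117/9 = 13.
Checking s = 3, 4, … the first with gcd(s, 13) = 1 is s = 3, giving 27.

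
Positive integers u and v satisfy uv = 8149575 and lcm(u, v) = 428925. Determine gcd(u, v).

gcd·lcm = product, so gcd = 8149575/428925 = 19.

19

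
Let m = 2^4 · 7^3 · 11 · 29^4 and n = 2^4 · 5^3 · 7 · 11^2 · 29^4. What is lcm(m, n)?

max exponent per prime: 2^4 · 5^3 · 7^3 · 11^2 · 29^4 = 58708566686000

58708566686000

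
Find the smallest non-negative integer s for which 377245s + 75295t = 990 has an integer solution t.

Euclid: 377245 = 5·75295 + 770; 75295 = 97·770 + 605; 770 = 1·605 + 165; 605 = 3·165 + 110; 165 = 1·110 + 55; 110 = 2·55 + 0 → gcd = 55; 990 = 55·18.
Back-substitution yields 377245·(489) + 75295·(-2450) = 55, so one solution is s = 489·18 = 8802, t = -2450·18 = -44100.
Solutions in s differ by 75295/55 = 1369; the one in [0, 1369) is 8802 mod 1369 = 588.

588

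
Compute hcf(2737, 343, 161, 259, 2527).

7

gcd(2737, 343): 2737 = 7·343 + 336; 343 = 1·336 + 7; 336 = 48·7 + 0 → 7
gcd(7, 161): 161 = 23·7 + 0 → 7
gcd(7, 259): 259 = 37·7 + 0 → 7
gcd(7, 2527): 2527 = 361·7 + 0 → 7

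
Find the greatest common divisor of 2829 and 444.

3

Euclid: 2829 = 6·444 + 165; 444 = 2·165 + 114; 165 = 1·114 + 51; 114 = 2·51 + 12; 51 = 4·12 + 3; 12 = 4·3 + 0. Last nonzero remainder: 3.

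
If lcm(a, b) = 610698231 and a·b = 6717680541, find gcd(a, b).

11

gcd·lcm = product, so gcd = 6717680541/610698231 = 11.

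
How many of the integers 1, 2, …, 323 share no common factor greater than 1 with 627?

185

627 = 3·11·19. Inclusion–exclusion on these primes:
323 − ⌊323/3⌋ − ⌊323/11⌋ − ⌊323/19⌋ + ⌊323/33⌋ + ⌊323/57⌋ + ⌊323/209⌋ − ⌊323/627⌋ = 185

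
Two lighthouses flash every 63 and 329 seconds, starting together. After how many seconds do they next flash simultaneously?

2961

63 = 3² · 7; 329 = 7 · 47
max exponents: 3² · 7 · 47 = 2961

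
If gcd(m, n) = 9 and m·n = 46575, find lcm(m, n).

5175

gcd·lcm = product, so lcm = 46575/9 = 5175.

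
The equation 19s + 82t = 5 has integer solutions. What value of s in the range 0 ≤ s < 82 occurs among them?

65

Reduce mod 82: 19s ≡ 5 (mod 82). With g = gcd(19, 82) = 1 dividing 5, divide through: 19s ≡ 5 (mod 82).
Since gcd(19, 82) = 1, s ≡ 5·(19)⁻¹ ≡ 65 (mod 82). Smallest non-negative: 65.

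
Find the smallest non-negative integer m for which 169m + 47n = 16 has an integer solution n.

Euclid: 169 = 3·47 + 28; 47 = 1·28 + 19; 28 = 1·19 + 9; 19 = 2·9 + 1; 9 = 9·1 + 0 → gcd = 1; 16 = 1·16.
Back-substitution yields 169·(-5) + 47·(18) = 1, so one solution is m = -5·16 = -80, n = 18·16 = 288.
Solutions in m differ by 47/1 = 47; the one in [0, 47) is -80 mod 47 = 14.

14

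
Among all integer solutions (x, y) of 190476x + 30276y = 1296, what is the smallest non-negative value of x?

Reduce mod 30276: 190476x ≡ 1296 (mod 30276). With g = gcd(190476, 30276) = 36 dividing 1296, divide through: 5291x ≡ 36 (mod 841).
Since gcd(5291, 841) = 1, x ≡ 36·(5291)⁻¹ ≡ 237 (mod 841). Smallest non-negative: 237.

237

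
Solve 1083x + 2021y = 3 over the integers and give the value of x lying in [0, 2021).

Reduce mod 2021: 1083x ≡ 3 (mod 2021). With g = gcd(1083, 2021) = 1 dividing 3, divide through: 1083x ≡ 3 (mod 2021).
Since gcd(1083, 2021) = 1, x ≡ 3·(1083)⁻¹ ≡ 683 (mod 2021). Smallest non-negative: 683.

683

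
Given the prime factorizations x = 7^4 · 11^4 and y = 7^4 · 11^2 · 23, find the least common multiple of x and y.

max exponent per prime: 7^4 · 11^4 · 23 = 808519943

808519943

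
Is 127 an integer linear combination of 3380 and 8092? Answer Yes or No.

No

By Bézout, 3380s + 8092t = 127 has integer solutions iff gcd(3380, 8092) | 127.
Euclid: 8092 = 2·3380 + 1332; 3380 = 2·1332 + 716; 1332 = 1·716 + 616; 716 = 1·616 + 100; 616 = 6·100 + 16; 100 = 6·16 + 4; 16 = 4·4 + 0. gcd = 4; 127 mod 4 = 3. No.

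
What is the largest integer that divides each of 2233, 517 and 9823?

2233 = 7 · 11 · 29; 517 = 11 · 47; 9823 = 11 · 19 · 47
gcd takes min exponent of each prime: 11 = 11

11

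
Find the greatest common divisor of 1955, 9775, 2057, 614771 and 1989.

gcd(1955, 9775): 9775 = 5·1955 + 0 → 1955
gcd(1955, 2057): 2057 = 1·1955 + 102; 1955 = 19·102 + 17; 102 = 6·17 + 0 → 17
gcd(17, 614771): 614771 = 36163·17 + 0 → 17
gcd(17, 1989): 1989 = 117·17 + 0 → 17

17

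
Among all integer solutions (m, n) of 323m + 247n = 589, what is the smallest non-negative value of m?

gcd(323, 247) = 19 (Euclid: 323 = 1·247 + 76; 247 = 3·76 + 19; 76 = 4·19 + 0), and 19 | 589.
Extended Euclid: 323·(-3) + 247·(4) = 19. Scale by 31: m₀ = -93.
General solution m = m₀ + 13t; reducing mod 13 gives m = 11 (and n = -12).

11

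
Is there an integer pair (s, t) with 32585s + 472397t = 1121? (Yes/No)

gcd(32585, 472397): 472397 = 14·32585 + 16207; 32585 = 2·16207 + 171; 16207 = 94·171 + 133; 171 = 1·133 + 38; 133 = 3·38 + 19; 38 = 2·19 + 0 → 19
19 divides 1121, so a solution exists.

Yes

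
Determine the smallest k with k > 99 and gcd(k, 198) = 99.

198 = 99·2. Any k with gcd(k, 198) = 99 is a multiple of 99, say 99s, with s coprime to 2.
Need s > 99/99, so s ≥ 2. First s ≥ 2 with gcd(s, 2) = 1 is s = 3. Thus k = 99·3 = 297.

297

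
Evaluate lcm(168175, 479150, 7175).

lcm(168175, 479150) = 168175·479150/gcd = 80581051250/175 = 460463150
lcm(460463150, 7175) = 460463150·7175/gcd = 3303823101250/175 = 18878989150

18878989150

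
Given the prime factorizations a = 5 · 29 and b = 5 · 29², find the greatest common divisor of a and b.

min exponent per shared prime: 5 · 29 = 145

145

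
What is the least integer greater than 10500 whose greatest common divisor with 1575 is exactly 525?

11550

1575 = 525·3. Any a with gcd(a, 1575) = 525 is a multiple of 525, say 525s, with s coprime to 3.
Need s > 10500/525, so s ≥ 21. First s ≥ 21 with gcd(s, 3) = 1 is s = 22. Thus a = 525·22 = 11550.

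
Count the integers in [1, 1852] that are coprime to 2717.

1472

Prime factors of 2717: 11, 13, 19. Count integers ≤ 1852 divisible by none of them.
By inclusion–exclusion: 1852 − ⌊1852/11⌋ − ⌊1852/13⌋ − ⌊1852/19⌋ + ⌊1852/143⌋ + ⌊1852/209⌋ + ⌊1852/247⌋ − ⌊1852/2717⌋ = 1472.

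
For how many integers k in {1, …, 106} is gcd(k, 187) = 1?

91

187 = 11·17. Inclusion–exclusion on these primes:
106 − ⌊106/11⌋ − ⌊106/17⌋ + ⌊106/187⌋ = 91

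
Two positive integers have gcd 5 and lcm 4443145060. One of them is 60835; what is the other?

u·v = gcd·lcm = 5·4443145060 = 22215725300, so v = 22215725300/60835 = 365180.

365180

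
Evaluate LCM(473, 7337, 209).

5994329

473 = 11 · 43; 7337 = 11 · 23 · 29; 209 = 11 · 19
lcm takes max exponent of each prime: 11 · 19 · 23 · 29 · 43 = 5994329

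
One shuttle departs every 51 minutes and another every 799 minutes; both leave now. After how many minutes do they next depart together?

2397

51 = 3 · 17; 799 = 17 · 47
max exponents: 3 · 17 · 47 = 2397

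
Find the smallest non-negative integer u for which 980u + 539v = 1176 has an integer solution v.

10

gcd(980, 539) = 49 (Euclid: 980 = 1·539 + 441; 539 = 1·441 + 98; 441 = 4·98 + 49; 98 = 2·49 + 0), and 49 | 1176.
Extended Euclid: 980·(5) + 539·(-9) = 49. Scale by 24: u₀ = 120.
General solution u = u₀ + 11t; reducing mod 11 gives u = 10 (and v = -16).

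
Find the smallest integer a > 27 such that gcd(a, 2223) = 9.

2223 = 9·247. Any a with gcd(a, 2223) = 9 is a multiple of 9, say 9s, with s coprime to 247.
Need s > 27/9, so s ≥ 4. First s ≥ 4 with gcd(s, 247) = 1 is s = 4. Thus a = 9·4 = 36.

36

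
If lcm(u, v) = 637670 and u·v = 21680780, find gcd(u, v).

From gcd × lcm = uv: gcd = 21680780 / 637670 = 34.

34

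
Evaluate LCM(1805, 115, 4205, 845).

5900485435

1805 = 5 · 19²; 115 = 5 · 23; 4205 = 5 · 29²; 845 = 5 · 13²
lcm takes max exponent of each prime: 5 · 13² · 19² · 23 · 29² = 5900485435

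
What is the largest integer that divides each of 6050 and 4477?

121

Euclid: 6050 = 1·4477 + 1573; 4477 = 2·1573 + 1331; 1573 = 1·1331 + 242; 1331 = 5·242 + 121; 242 = 2·121 + 0. Last nonzero remainder: 121.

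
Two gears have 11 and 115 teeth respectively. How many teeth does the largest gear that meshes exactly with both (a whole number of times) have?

1

11 = 11
115 = 5 · 23
Common: 1 = 1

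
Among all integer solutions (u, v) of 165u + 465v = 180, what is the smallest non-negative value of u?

Reduce mod 465: 165u ≡ 180 (mod 465). With g = gcd(165, 465) = 15 dividing 180, divide through: 11u ≡ 12 (mod 31).
Since gcd(11, 31) = 1, u ≡ 12·(11)⁻¹ ≡ 18 (mod 31). Smallest non-negative: 18.

18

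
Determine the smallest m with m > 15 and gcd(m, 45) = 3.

gcd(m, 45) = 3 forces 3 | m; write m = 3s. Then gcd(3s, 3·15) = 3·gcd(s, 15), so need gcd(s, 15) = 1.
3s > 15 gives s ≥ 6. The least s ≥ 6 coprime to 15 is 7, so m = 3·7 = 21.

21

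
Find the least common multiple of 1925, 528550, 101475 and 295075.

lcm(1925, 528550) = 1925·528550/gcd = 1017458750/275 = 3699850
lcm(3699850, 101475) = 3699850·101475/gcd = 375442278750/275 = 1365244650
lcm(1365244650, 295075) = 1365244650·295075/gcd = 402849565098750/275 = 1464907509450

1464907509450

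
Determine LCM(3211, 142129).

2700451

3211 = 13² · 19; 142129 = 13² · 29²
max exponents: 13² · 19 · 29² = 2700451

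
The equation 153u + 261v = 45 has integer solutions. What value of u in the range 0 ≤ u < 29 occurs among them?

Reduce mod 261: 153u ≡ 45 (mod 261). With g = gcd(153, 261) = 9 dividing 45, divide through: 17u ≡ 5 (mod 29).
Since gcd(17, 29) = 1, u ≡ 5·(17)⁻¹ ≡ 2 (mod 29). Smallest non-negative: 2.

2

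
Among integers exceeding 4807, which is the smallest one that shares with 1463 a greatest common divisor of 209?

5016

Multiples of 209 above 4807: 209·24, 209·25, … . Need the cofactor coprime to 1463/209 = 7.
Checking s = 24, 25, … the first with gcd(s, 7) = 1 is s = 24, giving 5016.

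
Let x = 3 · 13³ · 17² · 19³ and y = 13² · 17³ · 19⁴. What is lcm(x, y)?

max exponent per prime: 3 · 13³ · 17³ · 19⁴ = 4220000278143

4220000278143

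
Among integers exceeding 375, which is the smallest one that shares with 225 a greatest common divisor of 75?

Multiples of 75 above 375: 75·6, 75·7, … . Need the cofactor coprime to 225/75 = 3.
Checking s = 6, 7, … the first with gcd(s, 3) = 1 is s = 7, giving 525.

525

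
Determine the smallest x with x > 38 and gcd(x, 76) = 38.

114

Multiples of 38 above 38: 38·2, 38·3, … . Need the cofactor coprime to 76/38 = 2.
Checking s = 2, 3, … the first with gcd(s, 2) = 1 is s = 3, giving 114.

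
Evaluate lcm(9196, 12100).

229900

gcd first: 12100 = 1·9196 + 2904; 9196 = 3·2904 + 484; 2904 = 6·484 + 0 → gcd = 484
lcm = 9196·12100/gcd = 111271600/484 = 229900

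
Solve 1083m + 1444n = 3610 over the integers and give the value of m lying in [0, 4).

2

gcd(1083, 1444) = 361 (Euclid: 1444 = 1·1083 + 361; 1083 = 3·361 + 0), and 361 | 3610.
Extended Euclid: 1083·(-1) + 1444·(1) = 361. Scale by 10: m₀ = -10.
General solution m = m₀ + 4t; reducing mod 4 gives m = 2 (and n = 1).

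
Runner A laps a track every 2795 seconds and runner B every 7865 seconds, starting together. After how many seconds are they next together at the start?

gcd first: 7865 = 2·2795 + 2275; 2795 = 1·2275 + 520; 2275 = 4·520 + 195; 520 = 2·195 + 130; 195 = 1·130 + 65; 130 = 2·65 + 0 → gcd = 65
lcm = 2795·7865/gcd = 21982675/65 = 338195

338195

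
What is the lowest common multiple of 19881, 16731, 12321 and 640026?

97246604562822

19881 = 3² · 47²; 16731 = 3² · 11 · 13²; 12321 = 3² · 37²; 640026 = 2 · 3² · 31² · 37
lcm takes max exponent of each prime: 2 · 3² · 11 · 13² · 31² · 37² · 47² = 97246604562822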